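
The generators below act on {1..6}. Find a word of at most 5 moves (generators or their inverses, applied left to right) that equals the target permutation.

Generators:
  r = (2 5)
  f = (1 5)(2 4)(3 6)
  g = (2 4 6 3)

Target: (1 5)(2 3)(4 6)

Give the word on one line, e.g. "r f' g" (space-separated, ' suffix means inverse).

g' g' f'

  after g': (2 3 6 4)
  after g': (2 6)(3 4)
  after f': (1 5)(2 3)(4 6)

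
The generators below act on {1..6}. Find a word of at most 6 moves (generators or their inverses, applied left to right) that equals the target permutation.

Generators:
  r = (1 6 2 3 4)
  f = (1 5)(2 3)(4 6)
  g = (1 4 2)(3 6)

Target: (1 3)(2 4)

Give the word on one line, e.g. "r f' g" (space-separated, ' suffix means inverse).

g r g' r

  after g: (1 4 2)(3 6)
  after r: (2 6 4 3)
  after g': (1 2 3 4 6)
  after r: (1 3)(2 4)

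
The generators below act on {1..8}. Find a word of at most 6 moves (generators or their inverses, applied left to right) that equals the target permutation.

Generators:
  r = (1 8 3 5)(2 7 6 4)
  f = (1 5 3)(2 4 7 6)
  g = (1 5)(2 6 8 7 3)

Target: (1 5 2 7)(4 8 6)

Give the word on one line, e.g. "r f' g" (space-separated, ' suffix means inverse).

f' r g' f

  after f': (1 3 5)(2 6 7 4)
  after r: (1 5 8 3)(2 4 7)
  after g': (2 4 8 7 3 5 6)
  after f: (1 5 2 7)(4 8 6)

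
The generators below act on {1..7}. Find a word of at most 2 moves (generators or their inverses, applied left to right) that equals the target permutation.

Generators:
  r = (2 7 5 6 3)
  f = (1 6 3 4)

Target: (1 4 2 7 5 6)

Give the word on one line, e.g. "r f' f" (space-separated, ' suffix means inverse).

f' r

  after f': (1 4 3 6)
  after r: (1 4 2 7 5 6)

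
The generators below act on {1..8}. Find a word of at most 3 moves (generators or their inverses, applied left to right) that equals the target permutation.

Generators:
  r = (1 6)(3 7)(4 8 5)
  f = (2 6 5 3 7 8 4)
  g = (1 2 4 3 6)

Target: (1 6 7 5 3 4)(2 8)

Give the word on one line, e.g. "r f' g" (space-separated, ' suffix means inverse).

f f r'

  after f: (2 6 5 3 7 8 4)
  after f: (2 5 7 4 6 3 8)
  after r': (1 6 7 5 3 4)(2 8)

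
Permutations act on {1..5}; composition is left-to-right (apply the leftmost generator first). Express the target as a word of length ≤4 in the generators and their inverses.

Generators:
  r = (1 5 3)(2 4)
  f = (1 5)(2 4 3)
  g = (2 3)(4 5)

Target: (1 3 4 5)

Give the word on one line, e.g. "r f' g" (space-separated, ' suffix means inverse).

f' f' r'

  after f': (1 5)(2 3 4)
  after f': (2 4 3)
  after r': (1 3 4 5)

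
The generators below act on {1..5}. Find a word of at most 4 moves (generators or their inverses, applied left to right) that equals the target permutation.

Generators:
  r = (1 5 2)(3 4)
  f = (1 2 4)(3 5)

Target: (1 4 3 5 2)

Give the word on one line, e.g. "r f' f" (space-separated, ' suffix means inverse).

  after f: (1 2 4)(3 5)
  after r': (1 5 4 2 3)
  after f: (1 3 2 5)
  after r': (1 4 3 5 2)

f r' f r'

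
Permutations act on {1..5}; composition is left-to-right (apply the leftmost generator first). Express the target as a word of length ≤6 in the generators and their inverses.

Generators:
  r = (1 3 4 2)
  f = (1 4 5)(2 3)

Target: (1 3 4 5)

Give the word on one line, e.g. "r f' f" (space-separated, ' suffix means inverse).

  after f': (1 5 4)(2 3)
  after r: (1 5 2 4 3)
  after f': (1 4 2)(3 5)
  after r: (1 2 3 5 4)
  after f': (1 3 4 5)

f' r f' r f'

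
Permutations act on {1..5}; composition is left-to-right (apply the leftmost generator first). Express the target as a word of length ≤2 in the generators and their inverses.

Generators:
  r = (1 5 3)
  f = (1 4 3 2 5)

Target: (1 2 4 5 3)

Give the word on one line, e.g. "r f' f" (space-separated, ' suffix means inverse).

f' f'

  after f': (1 5 2 3 4)
  after f': (1 2 4 5 3)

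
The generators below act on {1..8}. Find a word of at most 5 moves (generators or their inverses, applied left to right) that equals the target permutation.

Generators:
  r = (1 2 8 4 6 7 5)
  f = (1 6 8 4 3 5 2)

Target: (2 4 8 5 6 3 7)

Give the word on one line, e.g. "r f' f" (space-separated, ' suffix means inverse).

  after r': (1 5 7 6 4 8 2)
  after f: (1 2 6 3 5 7 8)
  after r': (2 4 8 5 6 3 7)

r' f r'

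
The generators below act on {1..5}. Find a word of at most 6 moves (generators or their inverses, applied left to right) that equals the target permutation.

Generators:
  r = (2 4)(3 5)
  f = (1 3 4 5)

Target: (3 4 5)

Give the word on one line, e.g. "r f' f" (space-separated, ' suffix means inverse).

  after r': (2 4)(3 5)
  after f': (1 5)(2 3 4)
  after r: (1 3 2 5)
  after f': (2 4 3)
  after r': (3 4 5)

r' f' r f' r'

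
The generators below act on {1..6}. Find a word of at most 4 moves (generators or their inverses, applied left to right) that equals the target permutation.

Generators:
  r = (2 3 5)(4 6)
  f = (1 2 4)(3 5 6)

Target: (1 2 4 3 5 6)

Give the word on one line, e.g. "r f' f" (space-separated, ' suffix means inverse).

  after r': (2 5 3)(4 6)
  after r': (2 3 5)
  after r': (4 6)
  after f: (1 2 4 3 5 6)

r' r' r' f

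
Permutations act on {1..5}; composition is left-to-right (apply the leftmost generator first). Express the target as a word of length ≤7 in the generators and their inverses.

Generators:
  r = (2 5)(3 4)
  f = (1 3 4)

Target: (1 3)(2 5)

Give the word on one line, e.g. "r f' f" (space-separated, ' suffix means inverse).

  after r: (2 5)(3 4)
  after f': (1 4)(2 5)
  after r: (1 3 4)
  after f: (1 4 3)
  after r: (1 3)(2 5)

r f' r f r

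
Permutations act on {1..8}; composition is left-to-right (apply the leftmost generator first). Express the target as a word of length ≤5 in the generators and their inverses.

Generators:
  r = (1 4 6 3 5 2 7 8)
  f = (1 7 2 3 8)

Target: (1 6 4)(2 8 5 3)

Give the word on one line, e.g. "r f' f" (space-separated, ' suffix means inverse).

  after f': (1 8 3 2 7)
  after f': (1 3 7 8 2)
  after r': (1 6 4)(2 8 5 3)

f' f' r'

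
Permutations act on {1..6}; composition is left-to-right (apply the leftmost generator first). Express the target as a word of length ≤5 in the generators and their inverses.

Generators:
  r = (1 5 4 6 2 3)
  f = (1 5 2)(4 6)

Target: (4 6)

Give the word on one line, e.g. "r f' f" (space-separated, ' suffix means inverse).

  after f': (1 2 5)(4 6)
  after f': (1 5 2)
  after f': (4 6)

f' f' f'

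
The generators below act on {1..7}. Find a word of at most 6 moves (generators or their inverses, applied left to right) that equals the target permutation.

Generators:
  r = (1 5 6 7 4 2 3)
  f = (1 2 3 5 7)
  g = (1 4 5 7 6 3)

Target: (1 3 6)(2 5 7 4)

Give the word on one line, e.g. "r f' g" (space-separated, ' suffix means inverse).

r g f' r' r'

  after r: (1 5 6 7 4 2 3)
  after g: (1 7 5 3 4 2)
  after f': (1 5 2 7 3 4)
  after r': (2 6 5 4 3 7)
  after r': (1 3 6)(2 5 7 4)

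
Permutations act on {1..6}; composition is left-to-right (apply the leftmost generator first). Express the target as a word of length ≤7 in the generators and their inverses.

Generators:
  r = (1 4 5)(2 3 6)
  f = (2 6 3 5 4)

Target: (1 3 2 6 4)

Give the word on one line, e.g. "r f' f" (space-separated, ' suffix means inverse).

f r' f' f' r'

  after f: (2 6 3 5 4)
  after r': (1 5)(2 3 4 6)
  after f': (1 3 5)(2 6 4)
  after f': (1 6 5)
  after r': (1 3 2 6 4)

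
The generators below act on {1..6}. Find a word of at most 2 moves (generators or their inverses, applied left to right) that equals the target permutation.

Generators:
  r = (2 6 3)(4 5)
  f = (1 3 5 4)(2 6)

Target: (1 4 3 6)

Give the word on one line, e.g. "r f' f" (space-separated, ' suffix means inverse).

  after r: (2 6 3)(4 5)
  after f': (1 4 3 6)

r f'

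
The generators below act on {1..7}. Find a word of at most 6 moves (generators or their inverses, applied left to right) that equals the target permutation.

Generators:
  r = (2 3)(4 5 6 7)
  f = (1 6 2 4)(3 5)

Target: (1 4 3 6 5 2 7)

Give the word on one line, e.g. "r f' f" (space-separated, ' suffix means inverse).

  after r: (2 3)(4 5 6 7)
  after f: (1 6 7)(2 5)(3 4)
  after r': (1 5 3 7)(2 4)
  after r': (1 4 3 6 5 2 7)

r f r' r'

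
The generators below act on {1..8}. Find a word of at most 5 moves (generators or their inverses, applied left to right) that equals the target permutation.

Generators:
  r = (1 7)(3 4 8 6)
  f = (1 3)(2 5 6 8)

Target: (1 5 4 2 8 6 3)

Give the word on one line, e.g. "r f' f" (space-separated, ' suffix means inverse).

f r' r' f f

  after f: (1 3)(2 5 6 8)
  after r': (1 6 4 3 7)(2 5 8)
  after r': (1 8 2 5 4 6 3)
  after f: (1 2 6)(4 8 5)
  after f: (1 5 4 2 8 6 3)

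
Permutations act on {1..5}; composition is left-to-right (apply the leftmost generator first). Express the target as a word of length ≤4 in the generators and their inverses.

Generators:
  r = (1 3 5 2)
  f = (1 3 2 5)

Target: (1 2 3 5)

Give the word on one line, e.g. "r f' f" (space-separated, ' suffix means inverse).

f' r' f

  after f': (1 5 2 3)
  after r': (1 3 2)
  after f: (1 2 3 5)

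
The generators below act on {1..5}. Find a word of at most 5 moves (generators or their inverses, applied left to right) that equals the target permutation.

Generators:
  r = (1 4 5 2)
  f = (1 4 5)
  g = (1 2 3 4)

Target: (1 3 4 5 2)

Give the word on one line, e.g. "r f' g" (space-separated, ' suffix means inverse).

  after r': (1 2 5 4)
  after f': (1 2 4 5)
  after g: (1 3 4 5 2)

r' f' g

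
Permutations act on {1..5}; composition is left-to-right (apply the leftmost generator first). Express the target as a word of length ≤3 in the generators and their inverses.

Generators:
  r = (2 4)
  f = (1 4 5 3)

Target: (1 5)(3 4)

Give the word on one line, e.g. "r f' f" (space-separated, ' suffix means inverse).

  after f: (1 4 5 3)
  after f: (1 5)(3 4)

f f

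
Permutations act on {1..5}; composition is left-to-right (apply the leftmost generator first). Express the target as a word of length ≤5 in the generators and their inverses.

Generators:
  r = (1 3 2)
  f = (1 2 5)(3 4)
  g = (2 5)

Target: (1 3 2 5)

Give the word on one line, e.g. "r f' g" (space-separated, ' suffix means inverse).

g' r' r'

  after g': (2 5)
  after r': (1 2 5 3)
  after r': (1 3 2 5)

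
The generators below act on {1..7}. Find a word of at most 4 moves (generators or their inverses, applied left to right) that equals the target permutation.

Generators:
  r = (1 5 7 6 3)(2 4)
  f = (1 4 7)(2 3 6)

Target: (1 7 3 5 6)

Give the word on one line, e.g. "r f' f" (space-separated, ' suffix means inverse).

r r

  after r: (1 5 7 6 3)(2 4)
  after r: (1 7 3 5 6)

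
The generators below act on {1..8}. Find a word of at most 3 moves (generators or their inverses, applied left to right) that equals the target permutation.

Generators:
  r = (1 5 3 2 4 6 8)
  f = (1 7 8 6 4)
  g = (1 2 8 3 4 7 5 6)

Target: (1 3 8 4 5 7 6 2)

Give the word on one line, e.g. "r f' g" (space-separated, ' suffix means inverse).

f' g'

  after f': (1 4 6 8 7)
  after g': (1 3 8 4 5 7 6 2)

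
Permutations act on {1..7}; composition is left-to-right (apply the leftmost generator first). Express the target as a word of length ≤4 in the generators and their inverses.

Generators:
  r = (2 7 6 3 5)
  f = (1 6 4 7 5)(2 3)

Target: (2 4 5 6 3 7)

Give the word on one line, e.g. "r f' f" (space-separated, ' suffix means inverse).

f' f' r f'

  after f': (1 5 7 4 6)(2 3)
  after f': (1 7 6 5 4)
  after r: (1 6 2 7 3 5 4)
  after f': (2 4 5 6 3 7)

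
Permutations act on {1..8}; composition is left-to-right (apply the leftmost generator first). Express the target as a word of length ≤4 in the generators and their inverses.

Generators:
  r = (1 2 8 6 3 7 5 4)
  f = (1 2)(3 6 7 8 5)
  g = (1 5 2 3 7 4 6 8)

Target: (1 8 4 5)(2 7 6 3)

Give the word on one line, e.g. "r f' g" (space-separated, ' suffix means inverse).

  after f': (1 2)(3 5 8 7 6)
  after g: (1 3 2 5)(4 6 7 8)
  after f': (1 5 2 8 4 3)
  after f': (1 8 4 5)(2 7 6 3)

f' g f' f'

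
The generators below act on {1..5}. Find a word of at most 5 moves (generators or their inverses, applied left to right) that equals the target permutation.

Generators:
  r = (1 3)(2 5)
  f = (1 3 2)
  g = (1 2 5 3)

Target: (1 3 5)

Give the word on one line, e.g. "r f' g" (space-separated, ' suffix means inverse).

f' g' r' r' g'

  after f': (1 2 3)
  after g': (2 5)
  after r': (1 3)
  after r': (2 5)
  after g': (1 3 5)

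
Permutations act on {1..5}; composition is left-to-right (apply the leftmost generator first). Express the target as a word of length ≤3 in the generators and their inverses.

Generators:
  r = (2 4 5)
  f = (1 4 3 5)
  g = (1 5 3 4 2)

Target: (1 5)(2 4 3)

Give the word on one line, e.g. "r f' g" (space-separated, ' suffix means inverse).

  after f: (1 4 3 5)
  after r: (1 5)(2 4 3)

f r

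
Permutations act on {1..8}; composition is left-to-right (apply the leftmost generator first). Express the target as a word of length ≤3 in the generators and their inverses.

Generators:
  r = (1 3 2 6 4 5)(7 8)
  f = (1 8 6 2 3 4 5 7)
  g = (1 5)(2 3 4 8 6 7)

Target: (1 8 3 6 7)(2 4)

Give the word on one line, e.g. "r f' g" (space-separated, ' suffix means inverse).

f' r

  after f': (1 7 5 4 3 2 6 8)
  after r: (1 8 3 6 7)(2 4)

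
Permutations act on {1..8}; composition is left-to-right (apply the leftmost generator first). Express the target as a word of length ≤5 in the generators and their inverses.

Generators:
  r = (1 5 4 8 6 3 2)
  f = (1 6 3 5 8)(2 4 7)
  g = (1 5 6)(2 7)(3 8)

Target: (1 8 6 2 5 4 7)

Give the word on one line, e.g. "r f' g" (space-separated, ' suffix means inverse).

  after f': (1 8 5 3 6)(2 7 4)
  after r': (1 4 3 8)(2 7 5 6)
  after g: (1 4 8 5)(6 7)
  after r': (1 5 2 3 6 7 8)
  after f: (1 8 6 2 5 4 7)

f' r' g r' f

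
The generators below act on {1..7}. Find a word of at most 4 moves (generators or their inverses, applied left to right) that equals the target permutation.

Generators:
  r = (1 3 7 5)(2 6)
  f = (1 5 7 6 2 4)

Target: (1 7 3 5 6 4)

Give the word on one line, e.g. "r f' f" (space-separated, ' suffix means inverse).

  after r': (1 5 7 3)(2 6)
  after f: (1 7 3 5 6 4)

r' f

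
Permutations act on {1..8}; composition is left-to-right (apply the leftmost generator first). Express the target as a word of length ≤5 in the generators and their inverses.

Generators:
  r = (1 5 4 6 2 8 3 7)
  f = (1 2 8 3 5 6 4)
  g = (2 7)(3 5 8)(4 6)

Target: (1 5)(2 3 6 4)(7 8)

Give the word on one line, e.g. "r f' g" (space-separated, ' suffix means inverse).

g f' r' g' f

  after g: (2 7)(3 5 8)(4 6)
  after f': (1 4 5 2 7)
  after r': (1 5 6 4)(2 3 8)
  after g': (1 3 5 4)(2 8 7)
  after f: (1 5)(2 3 6 4)(7 8)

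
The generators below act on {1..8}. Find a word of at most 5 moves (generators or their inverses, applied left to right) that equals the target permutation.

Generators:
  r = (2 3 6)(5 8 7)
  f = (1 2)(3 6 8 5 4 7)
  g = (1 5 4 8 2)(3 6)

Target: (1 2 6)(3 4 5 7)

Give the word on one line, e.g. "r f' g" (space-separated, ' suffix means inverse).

g' f r f'

  after g': (1 2 8 4 5)(3 6)
  after f: (2 5)(3 8 7)
  after r: (2 8 5 3 7 6)
  after f': (1 2 6)(3 4 5 7)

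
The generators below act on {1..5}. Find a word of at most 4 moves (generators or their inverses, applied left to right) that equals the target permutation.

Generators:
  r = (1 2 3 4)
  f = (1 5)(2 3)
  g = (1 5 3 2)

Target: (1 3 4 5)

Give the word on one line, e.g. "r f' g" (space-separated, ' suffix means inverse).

  after f': (1 5)(2 3)
  after g: (1 3)
  after r': (1 2)(3 4)
  after g': (1 3 4 5)

f' g r' g'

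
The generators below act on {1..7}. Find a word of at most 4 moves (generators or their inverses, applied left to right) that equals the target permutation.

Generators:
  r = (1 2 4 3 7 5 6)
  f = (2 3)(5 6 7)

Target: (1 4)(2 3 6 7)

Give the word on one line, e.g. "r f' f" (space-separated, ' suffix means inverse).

  after r: (1 2 4 3 7 5 6)
  after f': (1 3 6)(2 4)
  after r': (1 4)(3 5 7)
  after f: (1 4)(2 3 6 7)

r f' r' f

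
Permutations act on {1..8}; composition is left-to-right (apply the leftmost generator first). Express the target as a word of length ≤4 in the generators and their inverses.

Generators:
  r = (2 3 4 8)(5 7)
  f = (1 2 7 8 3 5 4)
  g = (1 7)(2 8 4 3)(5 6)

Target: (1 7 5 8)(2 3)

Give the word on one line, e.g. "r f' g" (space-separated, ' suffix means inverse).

f r' f'

  after f: (1 2 7 8 3 5 4)
  after r': (1 8 2 5 3 7 4)
  after f': (1 7 5 8)(2 3)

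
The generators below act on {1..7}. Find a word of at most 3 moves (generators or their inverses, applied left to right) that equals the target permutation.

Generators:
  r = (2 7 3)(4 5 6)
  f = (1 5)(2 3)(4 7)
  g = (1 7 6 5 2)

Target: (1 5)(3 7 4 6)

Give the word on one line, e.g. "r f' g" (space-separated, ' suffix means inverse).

g g r'

  after g: (1 7 6 5 2)
  after g: (1 6 2 7 5)
  after r': (1 5)(3 7 4 6)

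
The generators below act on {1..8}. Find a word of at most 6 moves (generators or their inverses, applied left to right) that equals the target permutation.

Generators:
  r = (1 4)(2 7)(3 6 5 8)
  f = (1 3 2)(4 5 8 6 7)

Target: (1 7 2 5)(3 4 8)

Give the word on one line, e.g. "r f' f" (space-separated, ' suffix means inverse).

f' f' r f

  after f': (1 2 3)(4 7 6 8 5)
  after f': (1 3 2)(4 6 5 7 8)
  after r: (1 6 8)(2 4 5)(3 7)
  after f: (1 7 2 5)(3 4 8)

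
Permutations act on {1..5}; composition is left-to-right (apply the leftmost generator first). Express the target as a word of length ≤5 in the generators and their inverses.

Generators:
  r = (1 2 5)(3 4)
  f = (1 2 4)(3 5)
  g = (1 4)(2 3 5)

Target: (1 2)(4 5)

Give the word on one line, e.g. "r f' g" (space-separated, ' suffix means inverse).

  after r': (1 5 2)(3 4)
  after g': (1 3)(2 4)
  after f': (1 5 3 4)
  after r': (1 2)(4 5)

r' g' f' r'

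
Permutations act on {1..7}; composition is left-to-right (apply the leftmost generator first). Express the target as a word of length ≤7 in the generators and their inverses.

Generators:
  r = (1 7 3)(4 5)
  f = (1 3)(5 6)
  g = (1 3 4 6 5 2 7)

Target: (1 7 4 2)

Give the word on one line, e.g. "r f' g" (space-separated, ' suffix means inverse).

  after f: (1 3)(5 6)
  after r: (3 7)(4 5 6)
  after g: (1 3)(2 7 4)
  after r: (2 3 7 5 4)
  after r: (1 7 4 2)

f r g r r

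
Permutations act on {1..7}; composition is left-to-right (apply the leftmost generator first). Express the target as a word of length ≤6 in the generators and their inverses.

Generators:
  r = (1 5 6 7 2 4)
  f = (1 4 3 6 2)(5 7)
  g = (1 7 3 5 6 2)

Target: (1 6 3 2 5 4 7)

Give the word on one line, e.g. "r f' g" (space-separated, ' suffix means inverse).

r' f' g r'

  after r': (1 4 2 7 6 5)
  after f': (2 5)(3 4 6 7)
  after g: (1 7 5)(2 6 3 4)
  after r': (1 6 3 2 5 4 7)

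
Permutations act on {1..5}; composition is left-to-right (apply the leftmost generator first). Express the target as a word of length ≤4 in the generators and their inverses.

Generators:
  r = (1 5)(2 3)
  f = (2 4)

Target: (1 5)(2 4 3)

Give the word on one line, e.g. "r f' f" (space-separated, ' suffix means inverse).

  after f: (2 4)
  after r: (1 5)(2 4 3)

f r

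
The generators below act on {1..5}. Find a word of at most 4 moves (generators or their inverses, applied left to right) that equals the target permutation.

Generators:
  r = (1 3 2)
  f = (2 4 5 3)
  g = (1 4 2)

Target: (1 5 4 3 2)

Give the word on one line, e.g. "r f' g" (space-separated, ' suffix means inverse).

  after r': (1 2 3)
  after f: (1 4 5 3)
  after r: (1 4 5 2)
  after f: (1 5 4 3 2)

r' f r f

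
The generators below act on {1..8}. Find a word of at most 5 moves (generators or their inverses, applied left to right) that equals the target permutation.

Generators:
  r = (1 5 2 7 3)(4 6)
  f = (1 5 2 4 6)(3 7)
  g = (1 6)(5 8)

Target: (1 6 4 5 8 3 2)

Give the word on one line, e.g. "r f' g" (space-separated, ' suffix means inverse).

g' f' r'

  after g': (1 6)(5 8)
  after f': (1 4 2 5 8)(3 7)
  after r': (1 6 4 5 8 3 2)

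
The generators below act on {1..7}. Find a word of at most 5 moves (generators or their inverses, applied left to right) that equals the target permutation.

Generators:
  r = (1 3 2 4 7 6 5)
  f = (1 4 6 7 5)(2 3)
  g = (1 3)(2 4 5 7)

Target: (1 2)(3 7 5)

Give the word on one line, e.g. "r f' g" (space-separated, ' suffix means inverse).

r f' r g'

  after r: (1 3 2 4 7 6 5)
  after f': (1 2)(4 6 7)
  after r: (1 4 5)(2 3)
  after g': (1 2)(3 7 5)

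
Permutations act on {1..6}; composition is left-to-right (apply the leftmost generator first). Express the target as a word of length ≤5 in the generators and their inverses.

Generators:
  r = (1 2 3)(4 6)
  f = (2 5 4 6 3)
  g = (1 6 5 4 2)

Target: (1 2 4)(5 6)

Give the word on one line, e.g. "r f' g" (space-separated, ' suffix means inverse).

f' f' g r g

  after f': (2 3 6 4 5)
  after f': (2 6 5 3 4)
  after g: (1 6 4)(2 5 3)
  after r: (1 4 2 5)
  after g: (1 2 4)(5 6)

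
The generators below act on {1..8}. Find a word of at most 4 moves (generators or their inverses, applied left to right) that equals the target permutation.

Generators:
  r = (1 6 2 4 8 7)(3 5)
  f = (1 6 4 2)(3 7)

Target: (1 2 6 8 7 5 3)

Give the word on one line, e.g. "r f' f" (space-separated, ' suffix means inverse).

f r

  after f: (1 6 4 2)(3 7)
  after r: (1 2 6 8 7 5 3)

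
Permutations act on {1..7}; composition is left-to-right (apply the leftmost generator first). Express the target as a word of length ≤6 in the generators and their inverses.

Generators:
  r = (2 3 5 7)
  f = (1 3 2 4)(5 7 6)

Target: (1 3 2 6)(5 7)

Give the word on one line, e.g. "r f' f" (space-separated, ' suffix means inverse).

  after f': (1 4 2 3)(5 6 7)
  after r: (1 4 3)(2 5 6)
  after f: (2 7 6 4)
  after f: (1 3 2 6)(5 7)

f' r f f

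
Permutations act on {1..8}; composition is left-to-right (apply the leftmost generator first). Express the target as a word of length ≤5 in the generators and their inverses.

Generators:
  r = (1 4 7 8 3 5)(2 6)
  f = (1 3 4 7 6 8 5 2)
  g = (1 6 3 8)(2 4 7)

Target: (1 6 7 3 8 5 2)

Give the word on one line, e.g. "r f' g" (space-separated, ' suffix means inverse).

  after r: (1 4 7 8 3 5)(2 6)
  after r: (1 7 3)(4 8 5)
  after f': (1 4 6 7)(2 5 3)
  after g': (1 2 5 6 4)(3 7 8)
  after r: (1 6 7 3 8 5 2)

r r f' g' r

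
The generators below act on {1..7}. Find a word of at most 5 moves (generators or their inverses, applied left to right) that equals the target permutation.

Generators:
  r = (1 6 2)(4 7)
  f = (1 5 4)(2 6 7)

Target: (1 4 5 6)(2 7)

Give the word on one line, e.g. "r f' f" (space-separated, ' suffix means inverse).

  after f': (1 4 5)(2 7 6)
  after r: (1 7 2 4 5 6)
  after r: (1 4 5 2 7)
  after r: (1 7 6 2 4 5)
  after r: (1 4 5 6)(2 7)

f' r r r r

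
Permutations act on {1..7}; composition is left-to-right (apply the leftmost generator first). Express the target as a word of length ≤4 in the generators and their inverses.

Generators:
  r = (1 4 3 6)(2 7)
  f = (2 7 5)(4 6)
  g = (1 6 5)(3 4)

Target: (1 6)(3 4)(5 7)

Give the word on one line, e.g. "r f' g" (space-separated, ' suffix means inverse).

r' f' r r

  after r': (1 6 3 4)(2 7)
  after f': (1 4)(3 6)(5 7)
  after r: (1 3)(2 7 5)
  after r: (1 6)(3 4)(5 7)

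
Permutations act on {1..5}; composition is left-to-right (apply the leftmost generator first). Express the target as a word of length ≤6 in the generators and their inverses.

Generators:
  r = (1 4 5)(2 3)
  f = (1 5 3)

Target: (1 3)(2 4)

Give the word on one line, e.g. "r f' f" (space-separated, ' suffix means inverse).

r f r f' f'

  after r: (1 4 5)(2 3)
  after f: (1 4 3 2)
  after r: (1 5)(2 4)
  after f': (2 4)(3 5)
  after f': (1 3)(2 4)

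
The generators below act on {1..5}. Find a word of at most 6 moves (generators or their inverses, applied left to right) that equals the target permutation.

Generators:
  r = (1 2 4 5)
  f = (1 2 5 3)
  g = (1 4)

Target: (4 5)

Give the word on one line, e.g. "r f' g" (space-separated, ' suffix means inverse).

g' f' r' g f'

  after g': (1 4)
  after f': (1 4 3 5 2)
  after r': (1 2 5)(3 4)
  after g: (1 2 5 4 3)
  after f': (4 5)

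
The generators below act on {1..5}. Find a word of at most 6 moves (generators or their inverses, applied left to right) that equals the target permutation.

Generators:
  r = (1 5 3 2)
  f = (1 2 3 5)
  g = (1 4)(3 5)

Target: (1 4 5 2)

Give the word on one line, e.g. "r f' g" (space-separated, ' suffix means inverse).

  after r': (1 2 3 5)
  after g: (1 2 5 4)
  after r: (2 3)(4 5)
  after g: (1 4 3 2 5)
  after f: (1 4 5 2)

r' g r g f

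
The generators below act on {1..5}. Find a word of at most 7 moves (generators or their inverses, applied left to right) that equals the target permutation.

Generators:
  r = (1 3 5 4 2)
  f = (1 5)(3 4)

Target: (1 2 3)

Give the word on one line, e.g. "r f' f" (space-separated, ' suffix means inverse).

f' r r f f

  after f': (1 5)(3 4)
  after r: (1 4 5 3 2)
  after r: (1 2 3)
  after f: (1 2 4 3 5)
  after f: (1 2 3)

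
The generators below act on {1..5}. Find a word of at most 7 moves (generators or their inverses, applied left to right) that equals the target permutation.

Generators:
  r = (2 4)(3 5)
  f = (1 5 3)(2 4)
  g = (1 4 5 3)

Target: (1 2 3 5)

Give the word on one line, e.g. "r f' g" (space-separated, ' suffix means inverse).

f g' f' r r

  after f: (1 5 3)(2 4)
  after g': (1 4 2)
  after f': (1 2 3 5)
  after r: (1 4 2 5)
  after r: (1 2 3 5)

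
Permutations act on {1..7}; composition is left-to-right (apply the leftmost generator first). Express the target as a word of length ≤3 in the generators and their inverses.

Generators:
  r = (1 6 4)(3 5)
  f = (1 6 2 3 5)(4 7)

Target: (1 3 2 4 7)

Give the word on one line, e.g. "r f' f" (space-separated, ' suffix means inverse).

  after f': (1 5 3 2 6)(4 7)
  after r: (1 3 2 4 7)

f' r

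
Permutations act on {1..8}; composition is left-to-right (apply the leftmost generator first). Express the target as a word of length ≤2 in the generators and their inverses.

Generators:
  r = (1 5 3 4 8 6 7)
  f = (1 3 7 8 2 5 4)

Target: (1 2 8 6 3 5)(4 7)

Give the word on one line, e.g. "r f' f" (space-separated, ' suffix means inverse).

  after r: (1 5 3 4 8 6 7)
  after f': (1 2 8 6 3 5)(4 7)

r f'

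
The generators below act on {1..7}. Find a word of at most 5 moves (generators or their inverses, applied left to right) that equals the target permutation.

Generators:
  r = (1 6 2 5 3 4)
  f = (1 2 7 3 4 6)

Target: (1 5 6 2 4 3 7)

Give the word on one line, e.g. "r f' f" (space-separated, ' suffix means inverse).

f r f f

  after f: (1 2 7 3 4 6)
  after r: (1 5 3)(2 7 4)
  after f: (1 5 4 7 6)(2 3)
  after f: (1 5 6 2 4 3 7)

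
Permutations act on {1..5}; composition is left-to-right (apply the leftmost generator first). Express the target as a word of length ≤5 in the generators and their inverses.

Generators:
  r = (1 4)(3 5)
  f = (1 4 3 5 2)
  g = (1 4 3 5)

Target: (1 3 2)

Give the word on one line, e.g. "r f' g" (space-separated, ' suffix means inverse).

  after f': (1 2 5 3 4)
  after r': (1 2 3)
  after f': (1 5 3 2 4)
  after r: (1 3 2)

f' r' f' r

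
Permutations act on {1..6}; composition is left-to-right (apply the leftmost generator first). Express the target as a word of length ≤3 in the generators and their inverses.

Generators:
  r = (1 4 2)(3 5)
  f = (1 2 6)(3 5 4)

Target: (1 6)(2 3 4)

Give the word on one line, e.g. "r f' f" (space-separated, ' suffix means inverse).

  after r': (1 2 4)(3 5)
  after f: (1 6)(2 3 4)

r' f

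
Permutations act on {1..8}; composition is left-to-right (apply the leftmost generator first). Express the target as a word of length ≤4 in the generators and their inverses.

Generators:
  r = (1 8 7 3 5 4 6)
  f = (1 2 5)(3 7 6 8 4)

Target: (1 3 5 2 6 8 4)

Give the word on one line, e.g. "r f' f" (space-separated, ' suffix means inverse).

  after f': (1 5 2)(3 4 8 6 7)
  after r': (1 3 5 2 6 8 4)

f' r'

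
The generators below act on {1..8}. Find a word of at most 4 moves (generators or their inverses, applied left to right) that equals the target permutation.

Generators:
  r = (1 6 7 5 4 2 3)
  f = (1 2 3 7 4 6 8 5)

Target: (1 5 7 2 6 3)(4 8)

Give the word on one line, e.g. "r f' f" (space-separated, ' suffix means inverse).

f' r' f r'

  after f': (1 5 8 6 4 7 3 2)
  after r': (1 7 2 3 4 6 5 8)
  after f: (1 4 8 2 7 3 6)
  after r': (1 5 7 2 6 3)(4 8)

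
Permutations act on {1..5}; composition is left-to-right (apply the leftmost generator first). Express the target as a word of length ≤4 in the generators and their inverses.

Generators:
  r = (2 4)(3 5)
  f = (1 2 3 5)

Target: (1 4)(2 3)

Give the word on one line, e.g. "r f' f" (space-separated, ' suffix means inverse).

  after f: (1 2 3 5)
  after r: (1 4 2 5)
  after f': (1 4)(2 3)

f r f'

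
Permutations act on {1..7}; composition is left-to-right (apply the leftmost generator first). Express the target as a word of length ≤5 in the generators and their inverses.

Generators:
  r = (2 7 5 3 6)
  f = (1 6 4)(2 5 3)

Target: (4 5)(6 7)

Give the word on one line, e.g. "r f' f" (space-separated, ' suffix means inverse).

r' r' f' r f

  after r': (2 6 3 5 7)
  after r': (2 3 7 6 5)
  after f': (1 4 6 2 5 3 7)
  after r: (1 4 2 3 5 6 7)
  after f: (4 5)(6 7)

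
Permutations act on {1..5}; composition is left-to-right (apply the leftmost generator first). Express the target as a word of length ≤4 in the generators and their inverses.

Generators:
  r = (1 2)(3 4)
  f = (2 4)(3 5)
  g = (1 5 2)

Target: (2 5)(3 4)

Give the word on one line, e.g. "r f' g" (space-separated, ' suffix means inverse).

  after r': (1 2)(3 4)
  after g: (2 5)(3 4)

r' g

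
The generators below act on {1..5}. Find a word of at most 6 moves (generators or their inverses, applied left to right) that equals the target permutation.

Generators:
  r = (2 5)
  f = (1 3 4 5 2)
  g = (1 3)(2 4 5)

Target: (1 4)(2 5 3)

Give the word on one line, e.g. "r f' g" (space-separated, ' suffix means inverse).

  after r: (2 5)
  after f: (1 3 4 5)
  after r: (1 3 4 2 5)
  after f: (1 4)(3 5)
  after r: (1 4)(2 5 3)

r f r f r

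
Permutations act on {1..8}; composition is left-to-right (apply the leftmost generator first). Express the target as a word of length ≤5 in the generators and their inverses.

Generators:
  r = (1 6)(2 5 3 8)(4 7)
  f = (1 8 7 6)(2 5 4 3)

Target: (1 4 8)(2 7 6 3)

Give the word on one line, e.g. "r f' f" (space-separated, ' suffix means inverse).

f f r'

  after f: (1 8 7 6)(2 5 4 3)
  after f: (1 7)(2 4)(3 5)(6 8)
  after r': (1 4 8)(2 7 6 3)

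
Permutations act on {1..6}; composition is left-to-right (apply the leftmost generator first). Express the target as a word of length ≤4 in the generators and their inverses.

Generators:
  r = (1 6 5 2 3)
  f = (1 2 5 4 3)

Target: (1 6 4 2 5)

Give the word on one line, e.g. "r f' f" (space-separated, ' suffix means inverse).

r' r' f' r

  after r': (1 3 2 5 6)
  after r': (1 2 6 3 5)
  after f': (2 6 4 5 3)
  after r: (1 6 4 2 5)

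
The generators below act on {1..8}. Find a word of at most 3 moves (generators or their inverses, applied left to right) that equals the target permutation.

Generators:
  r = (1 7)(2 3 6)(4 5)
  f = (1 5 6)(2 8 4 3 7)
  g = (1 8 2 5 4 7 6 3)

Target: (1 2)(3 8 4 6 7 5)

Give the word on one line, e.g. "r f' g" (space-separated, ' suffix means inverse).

r' f

  after r': (1 7)(2 6 3)(4 5)
  after f: (1 2)(3 8 4 6 7 5)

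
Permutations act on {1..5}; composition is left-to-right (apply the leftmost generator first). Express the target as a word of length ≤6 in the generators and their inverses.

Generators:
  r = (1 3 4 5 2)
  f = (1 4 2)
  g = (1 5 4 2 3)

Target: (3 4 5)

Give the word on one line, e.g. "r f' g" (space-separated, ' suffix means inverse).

  after r': (1 2 5 4 3)
  after f: (2 5)(3 4)
  after f: (1 4 3 2 5)
  after r': (1 3 5 2 4)
  after g: (3 4 5)

r' f f r' g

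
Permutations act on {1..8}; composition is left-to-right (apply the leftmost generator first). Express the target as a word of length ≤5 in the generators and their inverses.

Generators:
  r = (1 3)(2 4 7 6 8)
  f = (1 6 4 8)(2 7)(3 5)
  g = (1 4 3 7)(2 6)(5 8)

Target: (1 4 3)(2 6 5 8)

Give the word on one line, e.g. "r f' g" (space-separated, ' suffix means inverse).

g g f' f' g'

  after g: (1 4 3 7)(2 6)(5 8)
  after g: (1 3)(4 7)
  after f': (1 5 3 8 4 2 7 6)
  after f': (1 3 4 7)(6 8)
  after g': (1 4 3)(2 6 5 8)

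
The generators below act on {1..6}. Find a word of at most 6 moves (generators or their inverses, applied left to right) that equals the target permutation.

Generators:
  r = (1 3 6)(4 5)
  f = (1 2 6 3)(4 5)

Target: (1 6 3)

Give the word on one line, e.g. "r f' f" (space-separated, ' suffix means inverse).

r' r' r' r'

  after r': (1 6 3)(4 5)
  after r': (1 3 6)
  after r': (4 5)
  after r': (1 6 3)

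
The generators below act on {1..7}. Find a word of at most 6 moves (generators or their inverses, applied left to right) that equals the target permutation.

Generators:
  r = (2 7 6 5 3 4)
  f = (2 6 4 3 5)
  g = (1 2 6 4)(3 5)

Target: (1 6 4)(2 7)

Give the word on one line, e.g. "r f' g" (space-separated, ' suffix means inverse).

  after r: (2 7 6 5 3 4)
  after f: (2 7 4 6)
  after g': (1 4 2 7 6)(3 5)
  after g': (1 6 4)(2 7)

r f g' g'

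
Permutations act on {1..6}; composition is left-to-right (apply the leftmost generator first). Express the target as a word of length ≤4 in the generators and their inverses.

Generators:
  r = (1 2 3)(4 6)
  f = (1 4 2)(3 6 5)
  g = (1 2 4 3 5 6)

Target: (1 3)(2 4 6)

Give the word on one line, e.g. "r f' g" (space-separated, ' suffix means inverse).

g g r' f'

  after g: (1 2 4 3 5 6)
  after g: (1 4 5)(2 3 6)
  after r': (1 6)(3 4 5)
  after f': (1 3)(2 4 6)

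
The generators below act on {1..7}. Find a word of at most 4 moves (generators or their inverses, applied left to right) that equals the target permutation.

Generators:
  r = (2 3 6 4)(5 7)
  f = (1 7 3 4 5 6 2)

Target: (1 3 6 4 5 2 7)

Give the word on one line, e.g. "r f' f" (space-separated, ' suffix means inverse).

r' r' f' r

  after r': (2 4 6 3)(5 7)
  after r': (2 6)(3 4)
  after f': (1 2 5 4 7)
  after r: (1 3 6 4 5 2 7)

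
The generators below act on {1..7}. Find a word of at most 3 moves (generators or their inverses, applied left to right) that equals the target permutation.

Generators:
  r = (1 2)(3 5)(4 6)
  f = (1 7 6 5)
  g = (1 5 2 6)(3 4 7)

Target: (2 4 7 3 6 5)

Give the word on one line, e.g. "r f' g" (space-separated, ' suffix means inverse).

f' g r'

  after f': (1 5 6 7)
  after g: (1 2 6 3 4 7 5)
  after r': (2 4 7 3 6 5)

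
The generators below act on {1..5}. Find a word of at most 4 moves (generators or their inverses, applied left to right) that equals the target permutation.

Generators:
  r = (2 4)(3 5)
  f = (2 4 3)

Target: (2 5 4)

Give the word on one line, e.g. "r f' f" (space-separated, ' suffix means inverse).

r' f' f' r'

  after r': (2 4)(3 5)
  after f': (3 5 4)
  after f': (2 3 5)
  after r': (2 5 4)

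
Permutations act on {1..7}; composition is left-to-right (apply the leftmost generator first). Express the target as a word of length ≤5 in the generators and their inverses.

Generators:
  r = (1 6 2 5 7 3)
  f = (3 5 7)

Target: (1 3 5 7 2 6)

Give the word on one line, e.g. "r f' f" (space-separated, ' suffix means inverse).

f f r'

  after f: (3 5 7)
  after f: (3 7 5)
  after r': (1 3 5 7 2 6)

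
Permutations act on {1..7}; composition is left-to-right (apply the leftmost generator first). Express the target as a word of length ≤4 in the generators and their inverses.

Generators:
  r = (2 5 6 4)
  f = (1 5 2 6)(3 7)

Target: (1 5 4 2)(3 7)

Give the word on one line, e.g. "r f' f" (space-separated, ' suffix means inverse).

  after r': (2 4 6 5)
  after r': (2 6)(4 5)
  after f: (1 5 4 2)(3 7)

r' r' f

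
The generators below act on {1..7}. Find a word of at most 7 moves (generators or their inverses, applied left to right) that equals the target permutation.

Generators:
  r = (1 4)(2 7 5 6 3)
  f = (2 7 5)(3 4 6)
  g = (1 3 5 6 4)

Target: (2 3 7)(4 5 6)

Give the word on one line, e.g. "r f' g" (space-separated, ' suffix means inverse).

f' g' r g' r'

  after f': (2 5 7)(3 6 4)
  after g': (1 4)(2 3 5 7)
  after r: (3 6)
  after g': (1 4 6)(3 5)
  after r': (2 3 7)(4 5 6)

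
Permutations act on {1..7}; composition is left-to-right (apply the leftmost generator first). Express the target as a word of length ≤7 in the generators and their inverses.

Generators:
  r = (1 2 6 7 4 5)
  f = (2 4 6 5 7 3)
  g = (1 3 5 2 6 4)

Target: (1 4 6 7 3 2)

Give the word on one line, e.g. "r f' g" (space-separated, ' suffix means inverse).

  after r: (1 2 6 7 4 5)
  after g': (1 5 4 3)(6 7)
  after g': (1 3 4)(2 5 6 7)
  after g': (2 3 6 7 5)
  after g': (1 4 6 7 3 2)

r g' g' g' g'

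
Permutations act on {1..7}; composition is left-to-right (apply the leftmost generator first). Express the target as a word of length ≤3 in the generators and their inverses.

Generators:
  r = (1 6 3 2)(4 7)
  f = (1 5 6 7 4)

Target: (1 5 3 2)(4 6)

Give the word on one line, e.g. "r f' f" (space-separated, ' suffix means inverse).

  after f: (1 5 6 7 4)
  after r: (1 5 3 2)(4 6)

f r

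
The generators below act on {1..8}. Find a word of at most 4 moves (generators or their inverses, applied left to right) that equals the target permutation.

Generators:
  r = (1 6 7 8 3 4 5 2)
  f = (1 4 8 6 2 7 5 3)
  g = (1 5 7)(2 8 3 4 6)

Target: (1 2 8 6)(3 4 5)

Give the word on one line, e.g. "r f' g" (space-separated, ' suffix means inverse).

  after r': (1 2 5 4 3 8 7 6)
  after g: (1 8)(2 7)(5 6)
  after r': (1 7 5)(2 6 4 3 8)
  after f': (1 2 8 6)(3 4 5)

r' g r' f'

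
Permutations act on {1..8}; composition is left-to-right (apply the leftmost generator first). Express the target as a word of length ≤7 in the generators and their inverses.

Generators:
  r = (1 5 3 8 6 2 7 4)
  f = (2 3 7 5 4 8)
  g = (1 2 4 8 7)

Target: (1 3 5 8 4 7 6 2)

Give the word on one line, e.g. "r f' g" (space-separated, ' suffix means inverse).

g f' g r' f

  after g: (1 2 4 8 7)
  after f': (1 8 3 2 5 7)
  after g: (1 7 2 5)(3 4 8)
  after r': (1 2)(3 7 6 8 5 4)
  after f: (1 3 5 8 4 7 6 2)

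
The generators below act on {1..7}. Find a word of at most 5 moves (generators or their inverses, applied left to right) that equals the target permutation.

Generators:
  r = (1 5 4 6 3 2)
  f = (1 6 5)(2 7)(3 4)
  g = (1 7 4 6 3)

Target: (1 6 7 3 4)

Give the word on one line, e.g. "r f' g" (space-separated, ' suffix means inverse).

  after g: (1 7 4 6 3)
  after g: (1 4 3 7 6)
  after g: (1 6 7 3 4)

g g g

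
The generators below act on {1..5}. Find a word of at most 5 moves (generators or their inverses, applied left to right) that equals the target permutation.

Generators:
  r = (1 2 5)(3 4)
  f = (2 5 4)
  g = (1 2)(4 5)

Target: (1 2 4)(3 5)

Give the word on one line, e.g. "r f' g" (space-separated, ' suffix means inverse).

g r' g'

  after g: (1 2)(4 5)
  after r': (2 5 3 4)
  after g': (1 2 4)(3 5)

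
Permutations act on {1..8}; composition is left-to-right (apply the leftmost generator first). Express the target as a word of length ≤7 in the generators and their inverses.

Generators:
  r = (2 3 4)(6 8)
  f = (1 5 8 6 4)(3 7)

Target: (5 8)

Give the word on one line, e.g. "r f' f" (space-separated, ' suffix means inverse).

f r' r' r' f'

  after f: (1 5 8 6 4)(3 7)
  after r': (1 5 6 3 7 2 4)
  after r': (1 5 8 6 2 3 7 4)
  after r': (1 5 6 4)(3 7)
  after f': (5 8)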